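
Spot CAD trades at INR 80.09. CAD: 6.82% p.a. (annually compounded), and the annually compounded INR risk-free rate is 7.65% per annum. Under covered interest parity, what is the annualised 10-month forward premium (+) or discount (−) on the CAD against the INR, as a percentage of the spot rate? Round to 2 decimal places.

+0.78%

T = 10/12 years.
F = S · g_INR/g_CAD = 80.09 × 1.0633552/1.0565186 = 80.60825.
Annualised premium = (F − S)/S × (1/T) = (80.60825 − 80.09)/80.09 ÷ (10/12) = 0.78%.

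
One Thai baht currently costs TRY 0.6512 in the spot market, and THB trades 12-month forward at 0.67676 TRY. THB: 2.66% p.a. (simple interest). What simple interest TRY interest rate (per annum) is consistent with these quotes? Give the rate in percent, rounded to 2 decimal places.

T = 1 year.
F/S = 0.67676/0.6512 = 1.0392506 = (growth of TRY) / (growth of THB).
THB growth factor: 1 + 0.0266×1 = 1.026600.
That pins the TRY growth at 1.0668947.
r = (1.0668947 − 1)/1 = 0.066895 → 6.69%.

6.69%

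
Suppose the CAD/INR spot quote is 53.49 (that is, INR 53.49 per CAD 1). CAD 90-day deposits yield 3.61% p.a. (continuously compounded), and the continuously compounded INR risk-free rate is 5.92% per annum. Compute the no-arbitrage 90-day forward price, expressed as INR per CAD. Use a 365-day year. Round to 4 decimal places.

T = 90/365 years.
INR growth factor: e^(0.0592×90/365) = 1.01470432.
CAD growth factor: e^(0.0361×90/365) = 1.0089411.
Forward (INR per CAD) = 53.49 × 1.01470432 / 1.0089411 = 53.795543.

53.7955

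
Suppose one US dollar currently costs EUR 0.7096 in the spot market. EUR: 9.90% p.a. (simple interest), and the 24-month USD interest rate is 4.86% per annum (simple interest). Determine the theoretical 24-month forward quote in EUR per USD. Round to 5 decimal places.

T = 2 years.
EUR growth factor: 1 + 0.0990×2 = 1.198000.
USD accumulates by 1 + 0.0486×2 = 1.097200.
Forward (EUR per USD) = 0.7096 × 1.198000 / 1.097200 = 0.7747911.

0.77479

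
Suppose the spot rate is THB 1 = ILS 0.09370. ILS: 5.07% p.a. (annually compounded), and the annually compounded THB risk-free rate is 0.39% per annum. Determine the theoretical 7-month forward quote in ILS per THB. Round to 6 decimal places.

0.096224

T = 7/12 years.
ILS growth factor: (1 + 0.0507)^(7/12) = 1.0292699.
Growth of 1 THB over T: (1 + 0.0039)^(7/12) = 1.0022732.
Forward (ILS per THB) = 0.0937 × 1.0292699 / 1.0022732 = 0.09622385.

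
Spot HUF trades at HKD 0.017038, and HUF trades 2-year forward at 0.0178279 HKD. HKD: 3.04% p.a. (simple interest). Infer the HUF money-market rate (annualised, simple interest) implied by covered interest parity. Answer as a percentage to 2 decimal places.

0.69%

T = 2 years.
By CIP, F/S equals the HKD-to-HUF growth ratio: 0.0178279/0.017038 = 1.0463611.
The HKD side grows by 1 + 0.0304×2 = 1.060800.
Hence g_HUF = 1.0137992.
r = (1.0137992 − 1)/2 = 0.006900 → 0.69%.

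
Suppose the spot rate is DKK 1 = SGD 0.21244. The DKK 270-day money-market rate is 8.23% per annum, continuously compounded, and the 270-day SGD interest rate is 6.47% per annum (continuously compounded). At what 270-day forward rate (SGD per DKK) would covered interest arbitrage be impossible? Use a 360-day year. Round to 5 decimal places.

T = 270/360 years.
Growth of 1 SGD over T: e^(0.0647×270/360) = 1.0497216.
Growth of 1 DKK over T: e^(0.0823×270/360) = 1.0636698.
So F = 0.21244 × 1.0497216 / 1.0636698 = 0.2096542 (SGD/DKK).

0.20965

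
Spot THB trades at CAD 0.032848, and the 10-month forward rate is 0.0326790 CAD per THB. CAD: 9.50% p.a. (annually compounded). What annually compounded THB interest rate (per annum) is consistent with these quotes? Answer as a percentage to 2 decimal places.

T = 10/12 years.
By CIP, F/S equals the CAD-to-THB growth ratio: 0.032679/0.032848 = 0.9948551.
The CAD side grows by (1 + 0.0950)^(10/12) = 1.078562.
So the THB growth factor = 1.0841398.
r = 1.0841398^(12/10) − 1 = 0.101799 → 10.18%.

10.18%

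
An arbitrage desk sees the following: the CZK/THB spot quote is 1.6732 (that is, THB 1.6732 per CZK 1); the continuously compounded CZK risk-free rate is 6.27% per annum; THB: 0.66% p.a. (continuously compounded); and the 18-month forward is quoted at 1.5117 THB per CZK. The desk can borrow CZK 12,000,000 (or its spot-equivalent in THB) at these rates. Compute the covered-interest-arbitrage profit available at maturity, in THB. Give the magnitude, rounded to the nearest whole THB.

T = 18/12 years.
Keep in CZK, deliver into the forward: 12,000,000·1.0986146753·1.5117 = THB 19,929,309.66.
Swap to THB now, deposit: 12,000,000·1.6732·1.0099491671 = THB 20,278,163.36.
The quoted forward undervalues CZK, so borrow CZK, convert to THB at spot, deposit the THB at 0.66%, and buy CZK forward at 1.5117 to cover the loan.
Arbitrage profit = |19,929,309.66 − 20,278,163.36| = THB 348,854.

THB 348,854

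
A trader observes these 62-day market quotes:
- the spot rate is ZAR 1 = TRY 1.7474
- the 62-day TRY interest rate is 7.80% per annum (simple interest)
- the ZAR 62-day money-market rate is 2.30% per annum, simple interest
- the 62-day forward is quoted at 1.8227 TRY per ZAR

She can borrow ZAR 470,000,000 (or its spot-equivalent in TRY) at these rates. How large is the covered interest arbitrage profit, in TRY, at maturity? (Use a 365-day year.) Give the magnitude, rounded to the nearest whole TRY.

T = 62/365 years.
Route A — deposit ZAR, sell forward: 470,000,000 × 1.00390684932 × 1.8227 = TRY 860,015,876.70.
Route B — convert at spot, deposit TRY: 470,000,000 × 1.7474 × 1.01324931507 = TRY 832,159,370.98.
The quoted forward overvalues ZAR, so borrow TRY, buy ZAR at spot, deposit the ZAR at 2.30%, and sell the proceeds forward at 1.8227.
The gap between the two covered legs is TRY 27,856,506.

TRY 27,856,506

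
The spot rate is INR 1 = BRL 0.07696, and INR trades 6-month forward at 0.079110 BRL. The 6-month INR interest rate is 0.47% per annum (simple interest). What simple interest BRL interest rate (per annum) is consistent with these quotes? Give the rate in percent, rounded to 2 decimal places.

6.07%

T = 6/12 years.
By CIP, F/S equals the BRL-to-INR growth ratio: 0.07911/0.07696 = 1.0279366.
INR growth factor: 1 + 0.0047×6/12 = 1.002350.
Hence g_BRL = 1.0303523.
r = (1.0303523 − 1)/(6/12) = 0.060705 → 6.07%.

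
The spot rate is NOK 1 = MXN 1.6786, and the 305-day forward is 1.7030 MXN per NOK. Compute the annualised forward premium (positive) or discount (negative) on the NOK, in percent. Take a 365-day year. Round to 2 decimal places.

+1.74%

T = 305/365 years.
Period premium: (1.7030 − 1.6786)/1.6786 = 0.0145359.
Per annum: 0.0145359 / (305/365) = 0.017395 = 1.74%.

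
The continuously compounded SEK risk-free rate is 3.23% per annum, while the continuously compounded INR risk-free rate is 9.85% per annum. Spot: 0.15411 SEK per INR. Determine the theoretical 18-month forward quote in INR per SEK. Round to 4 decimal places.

T = 18/12 years.
Growth of 1 SEK over T: e^(0.0323×18/12) = 1.0496429.
INR accumulates by e^(0.0985×18/12) = 1.1592231.
Forward (SEK per INR) = 0.15411 × 1.0496429 / 1.1592231 = 0.1395421.
Invert for INR per SEK: 1 / 0.1395421 = 7.1663.

7.1663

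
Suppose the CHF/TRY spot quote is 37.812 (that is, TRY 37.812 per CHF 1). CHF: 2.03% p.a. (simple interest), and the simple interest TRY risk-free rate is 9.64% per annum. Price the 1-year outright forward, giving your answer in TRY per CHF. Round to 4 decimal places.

40.6322

T = 1 year.
TRY accumulates by 1 + 0.0964×1 = 1.096400.
CHF accumulates by 1 + 0.0203×1 = 1.020300.
So F = 37.812 × 1.096400 / 1.020300 = 40.632242 (TRY/CHF).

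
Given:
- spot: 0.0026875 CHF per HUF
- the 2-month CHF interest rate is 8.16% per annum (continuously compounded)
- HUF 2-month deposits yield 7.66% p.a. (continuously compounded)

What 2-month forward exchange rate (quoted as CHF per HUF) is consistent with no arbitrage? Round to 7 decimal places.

T = 2/12 years.
CHF accumulates by e^(0.0816×2/12) = 1.0136929.
HUF accumulates by e^(0.0766×2/12) = 1.0128485.
CIP: F = S · (grow CHF)/(grow HUF) = 0.0026875 × 1.0136929/1.0128485 = 0.002689741 CHF per HUF.

0.0026897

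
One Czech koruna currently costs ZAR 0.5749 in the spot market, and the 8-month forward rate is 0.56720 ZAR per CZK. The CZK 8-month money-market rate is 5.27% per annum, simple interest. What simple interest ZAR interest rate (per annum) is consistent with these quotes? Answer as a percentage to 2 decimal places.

3.19%

T = 8/12 years.
CIP gives F = S · g_ZAR/g_CZK, so g_ZAR/g_CZK = 0.5672/0.5749 = 0.9866064.
The CZK side grows by 1 + 0.0527×8/12 = 1.0351333.
Hence g_ZAR = 1.0212691.
(1.0212691 − 1)/T = 0.031904, i.e. 3.19%.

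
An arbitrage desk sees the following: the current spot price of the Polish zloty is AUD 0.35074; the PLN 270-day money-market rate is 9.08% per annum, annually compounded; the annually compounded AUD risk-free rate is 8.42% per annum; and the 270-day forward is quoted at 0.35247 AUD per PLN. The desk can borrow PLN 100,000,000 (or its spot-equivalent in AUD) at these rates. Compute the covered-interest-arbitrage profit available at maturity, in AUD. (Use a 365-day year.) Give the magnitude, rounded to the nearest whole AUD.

AUD 352,028

T = 270/365 years.
Invest the PLN and cover forward: 100,000,000 × 1.0664022544 × 0.35247 = AUD 37,587,480.26.
Convert at spot and invest in AUD: 100,000,000 × 0.35074 × 1.061625494 = AUD 37,235,452.58.
The quoted forward overvalues PLN, so borrow AUD, buy PLN at spot, deposit the PLN at 9.08%, and sell the proceeds forward at 0.35247.
The gap between the two covered legs is AUD 352,028.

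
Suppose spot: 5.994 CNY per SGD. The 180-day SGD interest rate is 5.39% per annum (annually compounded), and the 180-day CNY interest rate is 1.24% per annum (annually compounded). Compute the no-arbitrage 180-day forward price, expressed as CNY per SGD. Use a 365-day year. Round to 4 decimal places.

5.8764

T = 180/365 years.
CNY growth factor: (1 + 0.0124)^(180/365) = 1.006096.
Growth of 1 SGD over T: (1 + 0.0539)^(180/365) = 1.0262272.
So F = 5.994 × 1.006096 / 1.0262272 = 5.876417 (CNY/SGD).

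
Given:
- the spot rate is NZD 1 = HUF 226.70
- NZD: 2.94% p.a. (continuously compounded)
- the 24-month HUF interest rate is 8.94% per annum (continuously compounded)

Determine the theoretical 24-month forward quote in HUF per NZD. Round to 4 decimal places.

255.6035

T = 2 years.
HUF growth factor: e^(0.0894×2) = 1.195781564.
NZD growth factor: e^(0.0294×2) = 1.060563107.
CIP: F = S · (grow HUF)/(grow NZD) = 226.7 × 1.195781564/1.060563107 = 255.603536 HUF per NZD.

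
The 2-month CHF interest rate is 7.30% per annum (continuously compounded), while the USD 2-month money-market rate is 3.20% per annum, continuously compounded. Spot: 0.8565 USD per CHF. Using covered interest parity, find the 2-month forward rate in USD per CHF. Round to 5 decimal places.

0.85067

T = 2/12 years.
USD accumulates by e^(0.0320×2/12) = 1.0053476.
Growth of 1 CHF over T: e^(0.0730×2/12) = 1.012241.
So F = 0.8565 × 1.0053476 / 1.012241 = 0.8506672 (USD/CHF).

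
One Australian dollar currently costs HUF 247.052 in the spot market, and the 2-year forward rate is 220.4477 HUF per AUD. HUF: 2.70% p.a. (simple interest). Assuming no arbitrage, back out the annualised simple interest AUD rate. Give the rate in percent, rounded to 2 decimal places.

T = 2 years.
By CIP, F/S equals the HUF-to-AUD growth ratio: 220.4477/247.052 = 0.8923130.
HUF growth factor: 1 + 0.0270×2 = 1.054000.
That pins the AUD growth at 1.1811999.
r = (1.1811999 − 1)/2 = 0.090600 → 9.06%.

9.06%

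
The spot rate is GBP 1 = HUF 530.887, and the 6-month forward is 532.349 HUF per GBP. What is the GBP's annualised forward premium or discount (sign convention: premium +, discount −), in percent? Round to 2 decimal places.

T = 6/12 years.
(F − S)/S = (532.349 − 530.887)/530.887 = 0.0027539.
Per annum: 0.0027539 / (6/12) = 0.005508 = 0.55%.

+0.55%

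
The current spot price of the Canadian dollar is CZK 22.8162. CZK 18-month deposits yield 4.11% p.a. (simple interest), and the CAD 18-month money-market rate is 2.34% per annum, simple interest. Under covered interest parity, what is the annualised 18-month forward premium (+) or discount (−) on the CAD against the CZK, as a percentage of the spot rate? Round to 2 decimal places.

T = 18/12 years.
CIP forward (CZK per CAD) = 22.8162 × 1.061650/1.035100 = 23.4014286.
(F − S)/S ÷ T = (23.4014286 − 22.8162)/22.8162/(18/12) = 0.017100 → 1.71%.

+1.71%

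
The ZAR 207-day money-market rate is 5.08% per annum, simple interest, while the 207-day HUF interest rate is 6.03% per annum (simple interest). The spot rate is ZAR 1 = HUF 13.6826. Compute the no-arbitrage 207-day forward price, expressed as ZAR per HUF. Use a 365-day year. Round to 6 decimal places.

0.072705

T = 207/365 years.
HUF accumulates by 1 + 0.0603×207/365 = 1.0341975.
ZAR growth factor: 1 + 0.0508×207/365 = 1.0288099.
CIP: F = S · (grow HUF)/(grow ZAR) = 13.6826 × 1.0341975/1.0288099 = 13.75425 HUF per ZAR.
Quoted the other way: 1/13.75425 = 0.072705 ZAR per HUF.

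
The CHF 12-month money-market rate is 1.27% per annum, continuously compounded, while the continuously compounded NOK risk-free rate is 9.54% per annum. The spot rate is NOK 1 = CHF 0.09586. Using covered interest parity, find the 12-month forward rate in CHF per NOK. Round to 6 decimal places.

T = 1 year.
Growth of 1 CHF over T: e^(0.0127×1) = 1.012781.
Growth of 1 NOK over T: e^(0.0954×1) = 1.1000988.
So F = 0.09586 × 1.012781 / 1.1000988 = 0.08825133 (CHF/NOK).

0.088251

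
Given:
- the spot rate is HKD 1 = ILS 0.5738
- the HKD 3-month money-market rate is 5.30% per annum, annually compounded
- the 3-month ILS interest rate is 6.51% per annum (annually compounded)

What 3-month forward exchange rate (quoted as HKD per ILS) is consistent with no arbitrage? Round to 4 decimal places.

T = 3/12 years.
Growth of 1 ILS over T: (1 + 0.0651)^(3/12) = 1.0158921.
Growth of 1 HKD over T: (1 + 0.0530)^(3/12) = 1.0129945.
Forward (ILS per HKD) = 0.5738 × 1.0158921 / 1.0129945 = 0.5754413.
Quoted the other way: 1/0.5754413 = 1.7378 HKD per ILS.

1.7378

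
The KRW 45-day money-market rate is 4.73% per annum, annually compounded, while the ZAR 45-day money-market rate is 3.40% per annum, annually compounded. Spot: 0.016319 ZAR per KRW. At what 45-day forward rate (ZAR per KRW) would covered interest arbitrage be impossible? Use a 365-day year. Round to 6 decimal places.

T = 45/365 years.
ZAR growth factor: (1 + 0.0340)^(45/365) = 1.0041306.
KRW growth factor: (1 + 0.0473)^(45/365) = 1.0057141.
Forward (ZAR per KRW) = 0.016319 × 1.0041306 / 1.0057141 = 0.01629331.

0.016293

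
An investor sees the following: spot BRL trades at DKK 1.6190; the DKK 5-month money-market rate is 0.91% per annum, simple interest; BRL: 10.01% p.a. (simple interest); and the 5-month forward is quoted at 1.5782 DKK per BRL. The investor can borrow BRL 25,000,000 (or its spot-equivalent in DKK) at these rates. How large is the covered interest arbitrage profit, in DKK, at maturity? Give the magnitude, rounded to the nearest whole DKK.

DKK 472,135

T = 5/12 years.
Invest the BRL and cover forward: 25,000,000 × 1.0417083333 × 1.5782 = DKK 41,100,602.29.
Convert at spot and invest in DKK: 25,000,000 × 1.6190 × 1.0037916667 = DKK 40,628,467.71.
The quoted forward overvalues BRL, so borrow DKK, buy BRL at spot, deposit the BRL at 10.01%, and sell the proceeds forward at 1.5782.
Arbitrage profit = |41,100,602.29 − 40,628,467.71| = DKK 472,135.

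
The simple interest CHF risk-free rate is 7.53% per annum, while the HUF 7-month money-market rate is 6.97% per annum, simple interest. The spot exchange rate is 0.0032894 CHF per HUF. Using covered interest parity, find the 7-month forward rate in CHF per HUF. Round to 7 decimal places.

0.0032997

T = 7/12 years.
CHF growth factor: 1 + 0.0753×7/12 = 1.043925.
HUF growth factor: 1 + 0.0697×7/12 = 1.0406583.
So F = 0.0032894 × 1.043925 / 1.0406583 = 0.003299726 (CHF/HUF).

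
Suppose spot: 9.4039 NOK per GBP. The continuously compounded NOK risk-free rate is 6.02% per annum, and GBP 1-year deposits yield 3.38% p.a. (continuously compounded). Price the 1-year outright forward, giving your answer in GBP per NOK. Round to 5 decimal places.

T = 1 year.
NOK growth factor: e^(0.0602×1) = 1.0620489.
GBP accumulates by e^(0.0338×1) = 1.0343777.
Forward (NOK per GBP) = 9.4039 × 1.0620489 / 1.0343777 = 9.655469.
Quoted the other way: 1/9.655469 = 0.10357 GBP per NOK.

0.10357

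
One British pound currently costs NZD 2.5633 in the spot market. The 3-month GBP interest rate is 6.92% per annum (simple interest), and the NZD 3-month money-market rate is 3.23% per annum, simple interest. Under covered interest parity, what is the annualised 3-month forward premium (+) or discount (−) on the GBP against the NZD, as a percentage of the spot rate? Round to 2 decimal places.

T = 3/12 years.
CIP forward (NZD per GBP) = 2.5633 × 1.008075/1.017300 = 2.5400557.
(F − S)/S ÷ T = (2.5400557 − 2.5633)/2.5633/(3/12) = -0.036272 → -3.63%.

-3.63%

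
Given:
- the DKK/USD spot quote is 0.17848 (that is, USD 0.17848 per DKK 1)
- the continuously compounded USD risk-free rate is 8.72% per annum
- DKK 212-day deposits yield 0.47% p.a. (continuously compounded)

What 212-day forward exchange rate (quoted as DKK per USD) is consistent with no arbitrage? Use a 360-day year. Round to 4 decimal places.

5.3372

T = 212/360 years.
USD growth factor: e^(0.0872×212/360) = 1.0526924.
DKK growth factor: e^(0.0047×212/360) = 1.0027716.
Forward (USD per DKK) = 0.17848 × 1.0526924 / 1.0027716 = 0.1873652.
Quoted the other way: 1/0.1873652 = 5.3372 DKK per USD.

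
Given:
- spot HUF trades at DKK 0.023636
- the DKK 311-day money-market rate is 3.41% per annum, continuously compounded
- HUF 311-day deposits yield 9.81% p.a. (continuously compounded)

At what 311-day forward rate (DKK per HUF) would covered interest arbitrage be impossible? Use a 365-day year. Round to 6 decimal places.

T = 311/365 years.
DKK growth factor: e^(0.0341×311/365) = 1.0294813.
Growth of 1 HUF over T: e^(0.0981×311/365) = 1.0871793.
So F = 0.023636 × 1.0294813 / 1.0871793 = 0.02238161 (DKK/HUF).

0.022382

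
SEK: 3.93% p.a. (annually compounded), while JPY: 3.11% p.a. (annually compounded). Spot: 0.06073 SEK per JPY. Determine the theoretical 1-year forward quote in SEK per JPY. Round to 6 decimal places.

0.061213

T = 1 year.
SEK accumulates by (1 + 0.0393)^1 = 1.039300.
JPY growth factor: (1 + 0.0311)^1 = 1.031100.
So F = 0.06073 × 1.039300 / 1.031100 = 0.06121297 (SEK/JPY).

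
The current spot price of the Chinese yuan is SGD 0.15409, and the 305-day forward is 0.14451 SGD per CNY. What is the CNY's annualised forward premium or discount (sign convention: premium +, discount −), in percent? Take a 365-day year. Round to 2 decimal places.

-7.44%

T = 305/365 years.
Period premium: (0.14451 − 0.15409)/0.15409 = -0.0621715.
Per annum: -0.0621715 / (305/365) = -0.074402 = -7.44%.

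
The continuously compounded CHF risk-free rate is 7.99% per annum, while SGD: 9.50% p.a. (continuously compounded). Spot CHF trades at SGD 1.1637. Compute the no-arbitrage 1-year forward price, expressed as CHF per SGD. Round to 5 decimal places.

0.84645

T = 1 year.
Growth of 1 SGD over T: e^(0.0950×1) = 1.0996589.
CHF accumulates by e^(0.0799×1) = 1.0831787.
So F = 1.1637 × 1.0996589 / 1.0831787 = 1.181405 (SGD/CHF).
Invert for CHF per SGD: 1 / 1.181405 = 0.84645.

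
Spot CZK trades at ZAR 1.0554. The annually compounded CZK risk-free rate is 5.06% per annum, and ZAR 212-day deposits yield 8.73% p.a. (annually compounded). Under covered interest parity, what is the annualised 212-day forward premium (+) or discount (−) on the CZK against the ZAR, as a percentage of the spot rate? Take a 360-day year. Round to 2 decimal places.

+3.47%

T = 212/360 years.
CIP forward (ZAR per CZK) = 1.0554 × 1.0505234/1.029495 = 1.0769575.
Annualised premium = (F − S)/S × (1/T) = (1.0769575 − 1.0554)/1.0554 ÷ (212/360) = 3.47%.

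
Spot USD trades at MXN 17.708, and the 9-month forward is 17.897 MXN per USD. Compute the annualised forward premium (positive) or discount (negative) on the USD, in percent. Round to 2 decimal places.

T = 9/12 years.
USD trades forward at +1.06731% vs spot over the period.
×(1/T) gives 1.42% p.a.

+1.42%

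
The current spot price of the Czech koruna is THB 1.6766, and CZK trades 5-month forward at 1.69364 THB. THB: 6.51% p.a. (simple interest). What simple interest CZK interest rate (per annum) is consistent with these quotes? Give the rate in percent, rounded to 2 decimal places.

T = 5/12 years.
CIP gives F = S · g_THB/g_CZK, so g_THB/g_CZK = 1.69364/1.6766 = 1.0101634.
THB growth factor: 1 + 0.0651×5/12 = 1.027125.
So the CZK growth factor = 1.0167909.
r = (1.0167909 − 1)/(5/12) = 0.040298 → 4.03%.

4.03%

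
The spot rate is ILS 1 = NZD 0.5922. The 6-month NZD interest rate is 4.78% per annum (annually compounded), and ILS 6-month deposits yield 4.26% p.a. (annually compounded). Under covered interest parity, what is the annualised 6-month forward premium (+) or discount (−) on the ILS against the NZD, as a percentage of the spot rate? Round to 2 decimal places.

T = 6/12 years.
No-arbitrage forward: 0.5922 × 1.023621 / 1.0210779 = 0.5936749 NZD/ILS.
Annualised premium = (F − S)/S × (1/T) = (0.5936749 − 0.5922)/0.5922 ÷ (6/12) = 0.50%.

+0.50%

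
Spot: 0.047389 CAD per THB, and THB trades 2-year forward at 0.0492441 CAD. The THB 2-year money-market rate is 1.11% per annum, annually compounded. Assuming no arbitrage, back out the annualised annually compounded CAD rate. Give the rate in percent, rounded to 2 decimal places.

3.07%

T = 2 years.
CIP gives F = S · g_CAD/g_THB, so g_CAD/g_THB = 0.0492441/0.047389 = 1.0391462.
The THB side grows by (1 + 0.0111)^2 = 1.0223232.
Hence g_CAD = 1.0623433.
r = 1.0623433^(1/2) − 1 = 0.030700 → 3.07%.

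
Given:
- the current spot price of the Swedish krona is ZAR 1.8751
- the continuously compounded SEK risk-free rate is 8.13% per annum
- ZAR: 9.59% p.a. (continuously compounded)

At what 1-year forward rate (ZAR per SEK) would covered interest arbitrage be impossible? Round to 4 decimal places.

T = 1 year.
Growth of 1 ZAR over T: e^(0.0959×1) = 1.100649.
SEK growth factor: e^(0.0813×1) = 1.0846963.
Forward (ZAR per SEK) = 1.8751 × 1.100649 / 1.0846963 = 1.902677.

1.9027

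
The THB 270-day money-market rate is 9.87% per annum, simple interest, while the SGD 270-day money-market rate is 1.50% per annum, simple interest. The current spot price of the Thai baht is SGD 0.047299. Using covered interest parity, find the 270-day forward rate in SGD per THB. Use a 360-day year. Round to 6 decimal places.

0.044534

T = 270/360 years.
SGD accumulates by 1 + 0.0150×270/360 = 1.011250.
THB growth factor: 1 + 0.0987×270/360 = 1.074025.
Forward (SGD per THB) = 0.047299 × 1.011250 / 1.074025 = 0.04453445.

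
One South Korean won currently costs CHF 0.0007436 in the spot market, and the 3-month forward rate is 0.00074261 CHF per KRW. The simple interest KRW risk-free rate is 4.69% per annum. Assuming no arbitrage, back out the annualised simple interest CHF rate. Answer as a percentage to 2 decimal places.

T = 3/12 years.
By CIP, F/S equals the CHF-to-KRW growth ratio: 0.00074261/0.0007436 = 0.9986686.
KRW growth factor: 1 + 0.0469×3/12 = 1.011725.
So the CHF growth factor = 1.010378.
(1.010378 − 1)/T = 0.041512, i.e. 4.15%.

4.15%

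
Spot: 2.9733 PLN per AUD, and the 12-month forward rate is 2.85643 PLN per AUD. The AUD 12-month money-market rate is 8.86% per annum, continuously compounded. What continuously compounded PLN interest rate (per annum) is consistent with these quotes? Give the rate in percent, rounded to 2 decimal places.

4.85%

T = 1 year.
F/S = 2.85643/2.9733 = 0.9606935 = (growth of PLN) / (growth of AUD).
AUD growth factor: e^(0.0886×1) = 1.0926435.
Hence g_PLN = 1.0496955.
r = ln(1.0496955)/1 = 0.048500 → 4.85%.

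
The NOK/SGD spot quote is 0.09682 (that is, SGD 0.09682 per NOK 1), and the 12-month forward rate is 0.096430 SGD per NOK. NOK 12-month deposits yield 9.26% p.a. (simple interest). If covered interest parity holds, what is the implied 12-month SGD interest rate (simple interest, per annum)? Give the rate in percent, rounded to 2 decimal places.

T = 1 year.
CIP gives F = S · g_SGD/g_NOK, so g_SGD/g_NOK = 0.09643/0.09682 = 0.9959719.
The NOK side grows by 1 + 0.0926×1 = 1.092600.
That pins the SGD growth at 1.0881989.
(1.0881989 − 1)/T = 0.088199, i.e. 8.82%.

8.82%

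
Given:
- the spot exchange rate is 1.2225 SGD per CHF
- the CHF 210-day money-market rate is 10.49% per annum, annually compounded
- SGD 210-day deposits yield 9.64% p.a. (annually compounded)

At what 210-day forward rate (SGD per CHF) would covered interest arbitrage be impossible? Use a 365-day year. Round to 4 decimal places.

1.2171

T = 210/365 years.
Growth of 1 SGD over T: (1 + 0.0964)^(210/365) = 1.0543769.
CHF growth factor: (1 + 0.1049)^(210/365) = 1.0590721.
So F = 1.2225 × 1.0543769 / 1.0590721 = 1.217080 (SGD/CHF).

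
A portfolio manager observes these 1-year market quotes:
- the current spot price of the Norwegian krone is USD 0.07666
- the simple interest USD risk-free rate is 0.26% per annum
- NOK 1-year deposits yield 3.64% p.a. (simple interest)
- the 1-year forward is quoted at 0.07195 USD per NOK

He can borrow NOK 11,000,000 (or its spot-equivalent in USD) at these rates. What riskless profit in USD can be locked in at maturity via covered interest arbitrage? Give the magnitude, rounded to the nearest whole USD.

USD 25,194

T = 1 year.
Route A — deposit NOK, sell forward: 11,000,000 × 1.036400 × 0.07195 = USD 820,258.78.
Route B — convert at spot, deposit USD: 11,000,000 × 0.07666 × 1.002600 = USD 845,452.48.
The quoted forward undervalues NOK, so borrow NOK, convert to USD at spot, deposit the USD at 0.26%, and buy NOK forward at 0.07195 to cover the loan.
Arbitrage profit = |820,258.78 − 845,452.48| = USD 25,194.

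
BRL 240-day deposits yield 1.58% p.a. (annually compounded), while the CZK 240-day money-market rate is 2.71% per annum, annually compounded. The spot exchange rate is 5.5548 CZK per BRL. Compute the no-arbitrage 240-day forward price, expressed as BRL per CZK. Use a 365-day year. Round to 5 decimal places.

T = 240/365 years.
Growth of 1 CZK over T: (1 + 0.0271)^(240/365) = 1.0177375.
BRL growth factor: (1 + 0.0158)^(240/365) = 1.0103611.
Forward (CZK per BRL) = 5.5548 × 1.0177375 / 1.0103611 = 5.595354.
Quoted the other way: 1/5.595354 = 0.17872 BRL per CZK.

0.17872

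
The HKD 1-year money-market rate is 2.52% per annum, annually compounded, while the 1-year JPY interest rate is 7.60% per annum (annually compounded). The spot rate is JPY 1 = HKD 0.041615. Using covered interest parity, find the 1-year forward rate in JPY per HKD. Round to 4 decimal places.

T = 1 year.
Growth of 1 HKD over T: (1 + 0.0252)^1 = 1.025200.
JPY accumulates by (1 + 0.0760)^1 = 1.076000.
Forward (HKD per JPY) = 0.041615 × 1.025200 / 1.076000 = 0.039650277.
Invert for JPY per HKD: 1 / 0.039650277 = 25.2205.

25.2205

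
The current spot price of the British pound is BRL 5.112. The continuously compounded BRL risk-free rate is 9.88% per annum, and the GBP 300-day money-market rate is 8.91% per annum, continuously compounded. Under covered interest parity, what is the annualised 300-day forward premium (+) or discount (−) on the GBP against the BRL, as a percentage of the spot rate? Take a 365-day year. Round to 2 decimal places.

+0.97%

T = 300/365 years.
CIP forward (BRL per GBP) = 5.112 × 1.0845937/1.0759811 = 5.152919.
Annualised premium = (F − S)/S × (1/T) = (5.152919 − 5.112)/5.112 ÷ (300/365) = 0.97%.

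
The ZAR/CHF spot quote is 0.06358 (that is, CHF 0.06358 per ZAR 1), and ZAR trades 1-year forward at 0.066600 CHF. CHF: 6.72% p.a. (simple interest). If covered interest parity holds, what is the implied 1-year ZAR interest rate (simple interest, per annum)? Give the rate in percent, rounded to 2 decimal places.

T = 1 year.
CIP gives F = S · g_CHF/g_ZAR, so g_CHF/g_ZAR = 0.0666/0.06358 = 1.0474992.
The CHF side grows by 1 + 0.0672×1 = 1.067200.
Hence g_ZAR = 1.0188075.
(1.0188075 − 1)/T = 0.018808, i.e. 1.88%.

1.88%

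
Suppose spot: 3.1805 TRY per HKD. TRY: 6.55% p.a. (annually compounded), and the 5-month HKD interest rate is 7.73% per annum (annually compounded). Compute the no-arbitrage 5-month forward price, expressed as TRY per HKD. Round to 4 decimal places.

3.1659

T = 5/12 years.
TRY accumulates by (1 + 0.0655)^(5/12) = 1.0267876.
HKD growth factor: (1 + 0.0773)^(5/12) = 1.0315104.
So F = 3.1805 × 1.0267876 / 1.0315104 = 3.165938 (TRY/HKD).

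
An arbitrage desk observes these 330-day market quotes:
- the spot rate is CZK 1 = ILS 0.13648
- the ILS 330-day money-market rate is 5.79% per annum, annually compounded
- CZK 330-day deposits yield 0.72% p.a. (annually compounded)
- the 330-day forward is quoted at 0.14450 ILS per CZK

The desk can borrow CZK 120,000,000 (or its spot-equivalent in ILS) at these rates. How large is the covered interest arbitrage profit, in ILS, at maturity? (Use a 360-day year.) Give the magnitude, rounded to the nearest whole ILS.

ILS 209,623

T = 330/360 years.
Keep in CZK, deliver into the forward: 120,000,000·1.0065980251·0.14450 = ILS 17,454,409.76.
Swap to ILS now, deposit: 120,000,000·0.13648·1.0529495558 = ILS 17,244,786.65.
The quoted forward overvalues CZK, so borrow ILS, buy CZK at spot, deposit the CZK at 0.72%, and sell the proceeds forward at 0.14450.
The gap between the two covered legs is ILS 209,623.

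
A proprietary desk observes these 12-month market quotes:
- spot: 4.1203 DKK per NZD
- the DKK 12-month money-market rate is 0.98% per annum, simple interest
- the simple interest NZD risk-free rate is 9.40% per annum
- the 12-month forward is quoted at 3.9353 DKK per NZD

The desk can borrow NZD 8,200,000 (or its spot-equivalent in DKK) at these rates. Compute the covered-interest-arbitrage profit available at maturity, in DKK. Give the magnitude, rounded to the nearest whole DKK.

T = 1 year.
Keep in NZD, deliver into the forward: 8,200,000·1.094000·3.9353 = DKK 35,302,789.24.
Swap to DKK now, deposit: 8,200,000·4.1203·1.009800 = DKK 34,117,567.31.
The quoted forward overvalues NZD, so borrow DKK, buy NZD at spot, deposit the NZD at 9.40%, and sell the proceeds forward at 3.9353.
The gap between the two covered legs is DKK 1,185,222.

DKK 1,185,222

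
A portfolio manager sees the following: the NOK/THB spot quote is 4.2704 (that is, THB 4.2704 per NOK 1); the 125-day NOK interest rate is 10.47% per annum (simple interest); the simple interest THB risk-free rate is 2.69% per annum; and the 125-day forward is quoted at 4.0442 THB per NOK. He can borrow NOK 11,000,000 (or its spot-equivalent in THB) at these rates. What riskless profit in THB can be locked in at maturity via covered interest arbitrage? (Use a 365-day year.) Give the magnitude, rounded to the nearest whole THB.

THB 1,325,839

T = 125/365 years.
Route A — deposit NOK, sell forward: 11,000,000 × 1.0358561644 × 4.0442 = THB 46,081,304.50.
Route B — convert at spot, deposit THB: 11,000,000 × 4.2704 × 1.0092123288 = THB 47,407,143.62.
The quoted forward undervalues NOK, so borrow NOK, convert to THB at spot, deposit the THB at 2.69%, and buy NOK forward at 4.0442 to cover the loan.
Arbitrage profit = |46,081,304.50 − 47,407,143.62| = THB 1,325,839.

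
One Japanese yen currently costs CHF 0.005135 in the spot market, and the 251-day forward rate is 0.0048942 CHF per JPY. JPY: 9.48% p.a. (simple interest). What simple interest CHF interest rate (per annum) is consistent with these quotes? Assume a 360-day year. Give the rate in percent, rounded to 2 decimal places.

T = 251/360 years.
By CIP, F/S equals the CHF-to-JPY growth ratio: 0.0048942/0.005135 = 0.9531061.
The JPY side grows by 1 + 0.0948×251/360 = 1.0660967.
So the CHF growth factor = 1.0161033.
r = (1.0161033 − 1)/(251/360) = 0.023096 → 2.31%.

2.31%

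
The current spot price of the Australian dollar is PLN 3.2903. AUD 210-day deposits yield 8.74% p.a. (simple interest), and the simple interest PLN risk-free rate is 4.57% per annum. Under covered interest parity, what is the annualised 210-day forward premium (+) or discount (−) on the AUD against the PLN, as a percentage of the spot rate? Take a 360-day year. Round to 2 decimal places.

T = 210/360 years.
No-arbitrage forward: 3.2903 × 1.0266583 / 1.0509833 = 3.2141460 PLN/AUD.
(F − S)/S ÷ T = (3.2141460 − 3.2903)/3.2903/(210/360) = -0.039677 → -3.97%.

-3.97%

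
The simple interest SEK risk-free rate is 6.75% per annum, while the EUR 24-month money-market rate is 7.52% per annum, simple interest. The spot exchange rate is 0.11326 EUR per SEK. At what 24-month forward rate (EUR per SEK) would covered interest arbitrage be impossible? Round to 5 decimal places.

T = 2 years.
EUR growth factor: 1 + 0.0752×2 = 1.150400.
SEK accumulates by 1 + 0.0675×2 = 1.135000.
Forward (EUR per SEK) = 0.11326 × 1.150400 / 1.135000 = 0.1147967.

0.11480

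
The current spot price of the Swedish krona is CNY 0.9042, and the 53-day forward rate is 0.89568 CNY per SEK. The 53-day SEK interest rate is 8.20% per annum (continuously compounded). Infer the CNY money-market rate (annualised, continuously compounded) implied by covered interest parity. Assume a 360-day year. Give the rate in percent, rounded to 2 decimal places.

T = 53/360 years.
By CIP, F/S equals the CNY-to-SEK growth ratio: 0.89568/0.9042 = 0.9905773.
The SEK side grows by e^(0.0820×53/360) = 1.0121454.
That pins the CNY growth at 1.0026083.
r = ln(1.0026083)/(53/360) = 0.017694 → 1.77%.

1.77%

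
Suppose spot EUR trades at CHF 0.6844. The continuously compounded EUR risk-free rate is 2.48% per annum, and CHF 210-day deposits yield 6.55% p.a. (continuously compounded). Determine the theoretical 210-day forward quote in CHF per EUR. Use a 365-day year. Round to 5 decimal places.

T = 210/365 years.
Growth of 1 CHF over T: e^(0.0655×210/365) = 1.038404.
EUR accumulates by e^(0.0248×210/365) = 1.0143708.
So F = 0.6844 × 1.038404 / 1.0143708 = 0.7006153 (CHF/EUR).

0.70062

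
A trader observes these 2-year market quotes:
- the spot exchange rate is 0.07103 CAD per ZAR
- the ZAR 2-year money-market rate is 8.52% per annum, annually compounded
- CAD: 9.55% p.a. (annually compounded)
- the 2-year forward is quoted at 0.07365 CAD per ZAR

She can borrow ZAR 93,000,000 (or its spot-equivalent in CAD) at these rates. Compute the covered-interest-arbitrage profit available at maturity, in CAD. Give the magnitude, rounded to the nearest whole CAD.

T = 2 years.
Route A — deposit ZAR, sell forward: 93,000,000 × 1.17765904 × 0.07365 = CAD 8,066,316.71.
Route B — convert at spot, deposit CAD: 93,000,000 × 0.07103 × 1.20012025 = CAD 7,927,742.35.
The quoted forward overvalues ZAR, so borrow CAD, buy ZAR at spot, deposit the ZAR at 8.52%, and sell the proceeds forward at 0.07365.
Profit = 8,066,316.71 − 7,927,742.35 = CAD 138,574.

CAD 138,574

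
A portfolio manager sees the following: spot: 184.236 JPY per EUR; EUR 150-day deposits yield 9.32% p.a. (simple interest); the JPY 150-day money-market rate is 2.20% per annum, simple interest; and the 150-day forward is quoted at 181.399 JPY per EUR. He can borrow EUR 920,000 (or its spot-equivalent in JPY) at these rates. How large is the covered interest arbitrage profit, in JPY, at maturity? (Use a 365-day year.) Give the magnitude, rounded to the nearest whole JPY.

T = 150/365 years.
Route A — deposit EUR, sell forward: 920,000 × 1.03830136986 × 181.399 = JPY 173,279,083.78.
Route B — convert at spot, deposit JPY: 920,000 × 184.236 × 1.00904109589 = JPY 171,029,559.71.
The quoted forward overvalues EUR, so borrow JPY, buy EUR at spot, deposit the EUR at 9.32%, and sell the proceeds forward at 181.399.
Profit = 173,279,083.78 − 171,029,559.71 = JPY 2,249,524.

JPY 2,249,524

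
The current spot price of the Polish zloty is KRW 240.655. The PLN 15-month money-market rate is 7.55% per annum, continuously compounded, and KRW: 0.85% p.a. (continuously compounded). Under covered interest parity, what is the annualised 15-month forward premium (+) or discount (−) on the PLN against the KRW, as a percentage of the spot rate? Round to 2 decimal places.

T = 15/12 years.
No-arbitrage forward: 240.655 × 1.0106816 / 1.0989718 = 221.321039 KRW/PLN.
Annualised premium = (F − S)/S × (1/T) = (221.321039 − 240.655)/240.655 ÷ (15/12) = -6.43%.

-6.43%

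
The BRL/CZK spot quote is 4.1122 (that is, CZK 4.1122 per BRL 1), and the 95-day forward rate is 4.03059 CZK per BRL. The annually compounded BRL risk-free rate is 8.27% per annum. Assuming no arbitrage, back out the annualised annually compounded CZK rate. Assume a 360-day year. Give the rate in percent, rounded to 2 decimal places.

T = 95/360 years.
By CIP, F/S equals the CZK-to-BRL growth ratio: 4.03059/4.1122 = 0.9801542.
The BRL side grows by (1 + 0.0827)^(95/360) = 1.0211894.
So the CZK growth factor = 1.0009231.
r = 1.0009231^(360/95) − 1 = 0.003503 → 0.35%.

0.35%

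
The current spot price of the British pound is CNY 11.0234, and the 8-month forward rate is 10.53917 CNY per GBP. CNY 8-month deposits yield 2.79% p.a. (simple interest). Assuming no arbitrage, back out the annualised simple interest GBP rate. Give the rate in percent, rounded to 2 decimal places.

9.81%

T = 8/12 years.
CIP gives F = S · g_CNY/g_GBP, so g_CNY/g_GBP = 10.53917/11.0234 = 0.9560725.
The CNY side grows by 1 + 0.0279×8/12 = 1.018600.
Hence g_GBP = 1.0654004.
r = (1.0654004 − 1)/(8/12) = 0.098101 → 9.81%.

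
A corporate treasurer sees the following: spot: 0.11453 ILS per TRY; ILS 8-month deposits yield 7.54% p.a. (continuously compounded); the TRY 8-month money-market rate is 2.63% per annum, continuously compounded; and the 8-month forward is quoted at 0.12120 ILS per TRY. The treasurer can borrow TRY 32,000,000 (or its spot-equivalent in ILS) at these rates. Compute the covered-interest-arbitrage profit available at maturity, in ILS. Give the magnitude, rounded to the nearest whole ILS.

ILS 93,107

T = 8/12 years.
Keep in TRY, deliver into the forward: 32,000,000·1.017687945·0.12120 = ILS 3,947,000.93.
Swap to ILS now, deposit: 32,000,000·0.11453·1.051551473 = ILS 3,853,894.09.
The quoted forward overvalues TRY, so borrow ILS, buy TRY at spot, deposit the TRY at 2.63%, and sell the proceeds forward at 0.12120.
The gap between the two covered legs is ILS 93,107.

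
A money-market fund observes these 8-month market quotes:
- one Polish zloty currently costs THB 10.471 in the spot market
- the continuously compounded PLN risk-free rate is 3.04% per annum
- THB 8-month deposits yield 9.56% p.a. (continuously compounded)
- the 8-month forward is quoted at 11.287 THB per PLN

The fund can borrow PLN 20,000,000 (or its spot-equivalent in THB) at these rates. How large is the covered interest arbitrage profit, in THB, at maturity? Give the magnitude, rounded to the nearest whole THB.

THB 7,160,130

T = 8/12 years.
Invest the PLN and cover forward: 20,000,000 × 1.02047342999 × 11.287 = THB 230,361,672.09.
Convert at spot and invest in THB: 20,000,000 × 10.471 × 1.06580814536 = THB 223,201,541.80.
The quoted forward overvalues PLN, so borrow THB, buy PLN at spot, deposit the PLN at 3.04%, and sell the proceeds forward at 11.287.
Profit = 230,361,672.09 − 223,201,541.80 = THB 7,160,130.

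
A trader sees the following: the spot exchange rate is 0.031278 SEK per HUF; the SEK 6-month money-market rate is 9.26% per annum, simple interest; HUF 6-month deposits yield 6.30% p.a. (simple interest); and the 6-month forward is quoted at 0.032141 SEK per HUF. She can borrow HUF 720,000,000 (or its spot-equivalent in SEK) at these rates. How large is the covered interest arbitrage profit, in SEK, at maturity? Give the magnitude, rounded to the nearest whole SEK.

T = 6/12 years.
Keep in HUF, deliver into the forward: 720,000,000·1.031500·0.032141 = SEK 23,870,477.88.
Swap to SEK now, deposit: 720,000,000·0.031278·1.046300 = SEK 23,562,843.41.
The quoted forward overvalues HUF, so borrow SEK, buy HUF at spot, deposit the HUF at 6.30%, and sell the proceeds forward at 0.032141.
The gap between the two covered legs is SEK 307,634.

SEK 307,634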